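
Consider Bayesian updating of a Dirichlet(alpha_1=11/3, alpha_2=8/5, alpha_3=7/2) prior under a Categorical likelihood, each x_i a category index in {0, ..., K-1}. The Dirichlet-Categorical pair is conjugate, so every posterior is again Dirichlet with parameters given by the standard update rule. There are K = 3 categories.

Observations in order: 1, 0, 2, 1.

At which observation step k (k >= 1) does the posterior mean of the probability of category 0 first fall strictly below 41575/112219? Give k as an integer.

obs 1: x=1 → posterior Dirichlet(11/3, 13/5, 7/2)
obs 2: x=0 → posterior Dirichlet(14/3, 13/5, 7/2)
obs 3: x=2 → posterior Dirichlet(14/3, 13/5, 9/2)
obs 4: x=1 → posterior Dirichlet(14/3, 18/5, 9/2)

k = 4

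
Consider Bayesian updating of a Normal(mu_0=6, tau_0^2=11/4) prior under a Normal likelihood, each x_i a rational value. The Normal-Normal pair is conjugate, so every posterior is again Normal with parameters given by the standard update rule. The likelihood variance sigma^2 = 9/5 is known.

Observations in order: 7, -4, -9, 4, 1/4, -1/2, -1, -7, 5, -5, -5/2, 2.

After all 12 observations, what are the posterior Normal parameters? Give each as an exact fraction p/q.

obs 1: x=7 → posterior Normal(601/91, 99/91)
obs 2: x=-4 → posterior Normal(381/146, 99/146)
obs 3: x=-9 → posterior Normal(-38/67, 33/67)
obs 4: x=4 → posterior Normal(53/128, 99/256)
obs 5: x=1/4 → posterior Normal(479/1244, 99/311)
obs 6: x=-1/2 → posterior Normal(123/488, 33/122)
obs 7: x=-1 → posterior Normal(149/1684, 99/421)
obs 8: x=-7 → posterior Normal(-1391/1904, 99/476)
obs 9: x=5 → posterior Normal(-97/708, 11/59)
obs 10: x=-5 → posterior Normal(-1391/2344, 99/586)
obs 11: x=-5/2 → posterior Normal(-1941/2564, 99/641)
obs 12: x=2 → posterior Normal(-1501/2784, 33/232)

mu_0=-1501/2784, tau_0^2=33/232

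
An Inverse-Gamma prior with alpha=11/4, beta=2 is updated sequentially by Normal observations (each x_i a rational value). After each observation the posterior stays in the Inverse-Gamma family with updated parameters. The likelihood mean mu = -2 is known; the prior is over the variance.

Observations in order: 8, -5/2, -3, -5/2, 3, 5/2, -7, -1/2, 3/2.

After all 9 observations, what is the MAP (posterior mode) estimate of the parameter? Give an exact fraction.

obs 1: x=8 → posterior Inverse-Gamma(13/4, 52)
obs 2: x=-5/2 → posterior Inverse-Gamma(15/4, 417/8)
obs 3: x=-3 → posterior Inverse-Gamma(17/4, 421/8)
obs 4: x=-5/2 → posterior Inverse-Gamma(19/4, 211/4)
obs 5: x=3 → posterior Inverse-Gamma(21/4, 261/4)
obs 6: x=5/2 → posterior Inverse-Gamma(23/4, 603/8)
obs 7: x=-7 → posterior Inverse-Gamma(25/4, 703/8)
obs 8: x=-1/2 → posterior Inverse-Gamma(27/4, 89)
obs 9: x=3/2 → posterior Inverse-Gamma(29/4, 761/8)

761/66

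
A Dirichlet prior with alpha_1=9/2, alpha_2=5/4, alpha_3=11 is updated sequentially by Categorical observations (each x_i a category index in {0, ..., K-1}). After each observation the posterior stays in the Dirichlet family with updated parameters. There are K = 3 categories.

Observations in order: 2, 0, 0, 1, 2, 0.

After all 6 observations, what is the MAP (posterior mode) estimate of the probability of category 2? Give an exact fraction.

48/79

obs 1: x=2 → posterior Dirichlet(9/2, 5/4, 12)
obs 2: x=0 → posterior Dirichlet(11/2, 5/4, 12)
obs 3: x=0 → posterior Dirichlet(13/2, 5/4, 12)
obs 4: x=1 → posterior Dirichlet(13/2, 9/4, 12)
obs 5: x=2 → posterior Dirichlet(13/2, 9/4, 13)
obs 6: x=0 → posterior Dirichlet(15/2, 9/4, 13)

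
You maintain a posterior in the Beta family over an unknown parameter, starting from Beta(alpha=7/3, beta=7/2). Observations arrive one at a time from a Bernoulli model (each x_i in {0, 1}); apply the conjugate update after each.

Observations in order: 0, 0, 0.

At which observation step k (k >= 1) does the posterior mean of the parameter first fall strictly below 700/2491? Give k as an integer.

obs 1: x=0 → posterior Beta(7/3, 9/2)
obs 2: x=0 → posterior Beta(7/3, 11/2)
obs 3: x=0 → posterior Beta(7/3, 13/2)

k = 3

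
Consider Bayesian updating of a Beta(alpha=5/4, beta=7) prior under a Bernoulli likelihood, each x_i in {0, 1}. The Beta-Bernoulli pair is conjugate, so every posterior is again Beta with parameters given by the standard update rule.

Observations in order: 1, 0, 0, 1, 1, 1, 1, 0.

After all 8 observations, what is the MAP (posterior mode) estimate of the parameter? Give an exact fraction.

obs 1: x=1 → posterior Beta(9/4, 7)
obs 2: x=0 → posterior Beta(9/4, 8)
obs 3: x=0 → posterior Beta(9/4, 9)
obs 4: x=1 → posterior Beta(13/4, 9)
obs 5: x=1 → posterior Beta(17/4, 9)
obs 6: x=1 → posterior Beta(21/4, 9)
obs 7: x=1 → posterior Beta(25/4, 9)
obs 8: x=0 → posterior Beta(25/4, 10)

7/19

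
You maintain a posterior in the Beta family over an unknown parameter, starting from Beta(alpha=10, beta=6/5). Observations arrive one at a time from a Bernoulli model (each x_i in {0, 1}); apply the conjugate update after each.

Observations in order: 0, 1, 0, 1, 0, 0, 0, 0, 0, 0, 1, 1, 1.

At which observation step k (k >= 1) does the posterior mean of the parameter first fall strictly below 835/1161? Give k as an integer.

k = 6

obs 1: x=0 → posterior Beta(10, 11/5)
obs 2: x=1 → posterior Beta(11, 11/5)
obs 3: x=0 → posterior Beta(11, 16/5)
obs 4: x=1 → posterior Beta(12, 16/5)
obs 5: x=0 → posterior Beta(12, 21/5)
obs 6: x=0 → posterior Beta(12, 26/5)
obs 7: x=0 → posterior Beta(12, 31/5)
obs 8: x=0 → posterior Beta(12, 36/5)
obs 9: x=0 → posterior Beta(12, 41/5)
obs 10: x=0 → posterior Beta(12, 46/5)
obs 11: x=1 → posterior Beta(13, 46/5)
obs 12: x=1 → posterior Beta(14, 46/5)
obs 13: x=1 → posterior Beta(15, 46/5)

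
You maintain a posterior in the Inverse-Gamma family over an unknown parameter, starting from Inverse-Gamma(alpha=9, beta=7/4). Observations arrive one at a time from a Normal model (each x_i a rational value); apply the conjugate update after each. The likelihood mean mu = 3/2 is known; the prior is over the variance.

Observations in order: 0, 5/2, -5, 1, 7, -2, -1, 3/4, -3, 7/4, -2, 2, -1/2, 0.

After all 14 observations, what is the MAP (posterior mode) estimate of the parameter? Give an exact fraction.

obs 1: x=0 → posterior Inverse-Gamma(19/2, 23/8)
obs 2: x=5/2 → posterior Inverse-Gamma(10, 27/8)
obs 3: x=-5 → posterior Inverse-Gamma(21/2, 49/2)
obs 4: x=1 → posterior Inverse-Gamma(11, 197/8)
obs 5: x=7 → posterior Inverse-Gamma(23/2, 159/4)
obs 6: x=-2 → posterior Inverse-Gamma(12, 367/8)
obs 7: x=-1 → posterior Inverse-Gamma(25/2, 49)
obs 8: x=3/4 → posterior Inverse-Gamma(13, 1577/32)
obs 9: x=-3 → posterior Inverse-Gamma(27/2, 1901/32)
obs 10: x=7/4 → posterior Inverse-Gamma(14, 951/16)
obs 11: x=-2 → posterior Inverse-Gamma(29/2, 1049/16)
obs 12: x=2 → posterior Inverse-Gamma(15, 1051/16)
obs 13: x=-1/2 → posterior Inverse-Gamma(31/2, 1083/16)
obs 14: x=0 → posterior Inverse-Gamma(16, 1101/16)

1101/272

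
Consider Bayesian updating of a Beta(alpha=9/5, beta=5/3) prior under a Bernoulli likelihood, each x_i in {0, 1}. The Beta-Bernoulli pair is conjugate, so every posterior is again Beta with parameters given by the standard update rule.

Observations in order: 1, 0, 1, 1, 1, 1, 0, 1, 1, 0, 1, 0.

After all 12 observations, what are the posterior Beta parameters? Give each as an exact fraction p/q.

alpha=49/5, beta=17/3

obs 1: x=1 → posterior Beta(14/5, 5/3)
obs 2: x=0 → posterior Beta(14/5, 8/3)
obs 3: x=1 → posterior Beta(19/5, 8/3)
obs 4: x=1 → posterior Beta(24/5, 8/3)
obs 5: x=1 → posterior Beta(29/5, 8/3)
obs 6: x=1 → posterior Beta(34/5, 8/3)
obs 7: x=0 → posterior Beta(34/5, 11/3)
obs 8: x=1 → posterior Beta(39/5, 11/3)
obs 9: x=1 → posterior Beta(44/5, 11/3)
obs 10: x=0 → posterior Beta(44/5, 14/3)
obs 11: x=1 → posterior Beta(49/5, 14/3)
obs 12: x=0 → posterior Beta(49/5, 17/3)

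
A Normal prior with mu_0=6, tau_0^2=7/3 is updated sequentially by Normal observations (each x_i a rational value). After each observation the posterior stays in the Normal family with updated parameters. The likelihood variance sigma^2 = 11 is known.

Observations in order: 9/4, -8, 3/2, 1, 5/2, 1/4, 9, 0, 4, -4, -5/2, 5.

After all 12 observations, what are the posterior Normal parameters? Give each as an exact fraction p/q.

mu_0=275/117, tau_0^2=77/117

obs 1: x=9/4 → posterior Normal(171/32, 77/40)
obs 2: x=-8 → posterior Normal(631/188, 77/47)
obs 3: x=3/2 → posterior Normal(673/216, 77/54)
obs 4: x=1 → posterior Normal(701/244, 77/61)
obs 5: x=5/2 → posterior Normal(771/272, 77/68)
obs 6: x=1/4 → posterior Normal(389/150, 77/75)
obs 7: x=9 → posterior Normal(515/164, 77/82)
obs 8: x=0 → posterior Normal(515/178, 77/89)
obs 9: x=4 → posterior Normal(571/192, 77/96)
obs 10: x=-4 → posterior Normal(5/2, 77/103)
obs 11: x=-5/2 → posterior Normal(24/11, 7/10)
obs 12: x=5 → posterior Normal(275/117, 77/117)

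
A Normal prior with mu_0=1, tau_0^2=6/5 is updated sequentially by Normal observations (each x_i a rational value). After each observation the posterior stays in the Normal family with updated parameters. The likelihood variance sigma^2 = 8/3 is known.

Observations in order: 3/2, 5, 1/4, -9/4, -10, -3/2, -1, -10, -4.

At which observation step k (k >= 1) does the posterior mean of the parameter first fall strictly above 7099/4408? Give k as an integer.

k = 2

obs 1: x=3/2 → posterior Normal(67/58, 24/29)
obs 2: x=5 → posterior Normal(157/76, 12/19)
obs 3: x=1/4 → posterior Normal(323/188, 24/47)
obs 4: x=-9/4 → posterior Normal(121/112, 3/7)
obs 5: x=-10 → posterior Normal(-59/130, 24/65)
obs 6: x=-3/2 → posterior Normal(-43/74, 12/37)
obs 7: x=-1 → posterior Normal(-52/83, 24/83)
obs 8: x=-10 → posterior Normal(-71/46, 6/23)
obs 9: x=-4 → posterior Normal(-178/101, 24/101)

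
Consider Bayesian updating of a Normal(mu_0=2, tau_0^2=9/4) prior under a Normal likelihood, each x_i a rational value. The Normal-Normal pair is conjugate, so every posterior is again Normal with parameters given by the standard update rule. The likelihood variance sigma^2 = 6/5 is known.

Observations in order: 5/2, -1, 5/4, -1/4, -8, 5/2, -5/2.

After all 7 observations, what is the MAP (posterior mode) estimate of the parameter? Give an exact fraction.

-133/226

obs 1: x=5/2 → posterior Normal(107/46, 18/23)
obs 2: x=-1 → posterior Normal(77/76, 9/19)
obs 3: x=5/4 → posterior Normal(229/212, 18/53)
obs 4: x=-1/4 → posterior Normal(107/136, 9/34)
obs 5: x=-8 → posterior Normal(-133/166, 18/83)
obs 6: x=5/2 → posterior Normal(-29/98, 9/49)
obs 7: x=-5/2 → posterior Normal(-133/226, 18/113)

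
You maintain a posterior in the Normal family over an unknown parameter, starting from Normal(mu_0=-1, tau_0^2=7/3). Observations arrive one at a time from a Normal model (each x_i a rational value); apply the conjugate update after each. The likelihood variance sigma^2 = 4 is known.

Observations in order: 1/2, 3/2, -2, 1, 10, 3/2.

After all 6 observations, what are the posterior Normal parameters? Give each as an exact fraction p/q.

obs 1: x=1/2 → posterior Normal(-17/38, 28/19)
obs 2: x=3/2 → posterior Normal(1/13, 14/13)
obs 3: x=-2 → posterior Normal(-4/11, 28/33)
obs 4: x=1 → posterior Normal(-1/8, 7/10)
obs 5: x=10 → posterior Normal(65/47, 28/47)
obs 6: x=3/2 → posterior Normal(151/108, 14/27)

mu_0=151/108, tau_0^2=14/27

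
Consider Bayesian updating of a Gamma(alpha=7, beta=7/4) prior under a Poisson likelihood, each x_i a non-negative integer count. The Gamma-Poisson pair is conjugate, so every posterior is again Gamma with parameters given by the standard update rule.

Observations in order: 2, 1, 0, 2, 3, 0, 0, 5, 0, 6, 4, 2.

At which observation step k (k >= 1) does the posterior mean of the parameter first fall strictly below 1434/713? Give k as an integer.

obs 1: x=2 → posterior Gamma(9, 11/4)
obs 2: x=1 → posterior Gamma(10, 15/4)
obs 3: x=0 → posterior Gamma(10, 19/4)
obs 4: x=2 → posterior Gamma(12, 23/4)
obs 5: x=3 → posterior Gamma(15, 27/4)
obs 6: x=0 → posterior Gamma(15, 31/4)
obs 7: x=0 → posterior Gamma(15, 35/4)
obs 8: x=5 → posterior Gamma(20, 39/4)
obs 9: x=0 → posterior Gamma(20, 43/4)
obs 10: x=6 → posterior Gamma(26, 47/4)
obs 11: x=4 → posterior Gamma(30, 51/4)
obs 12: x=2 → posterior Gamma(32, 55/4)

k = 6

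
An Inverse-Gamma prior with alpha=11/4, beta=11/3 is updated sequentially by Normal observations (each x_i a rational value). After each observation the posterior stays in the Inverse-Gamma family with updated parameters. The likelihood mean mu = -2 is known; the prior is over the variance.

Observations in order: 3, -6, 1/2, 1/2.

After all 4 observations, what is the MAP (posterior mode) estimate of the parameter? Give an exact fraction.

365/69

obs 1: x=3 → posterior Inverse-Gamma(13/4, 97/6)
obs 2: x=-6 → posterior Inverse-Gamma(15/4, 145/6)
obs 3: x=1/2 → posterior Inverse-Gamma(17/4, 655/24)
obs 4: x=1/2 → posterior Inverse-Gamma(19/4, 365/12)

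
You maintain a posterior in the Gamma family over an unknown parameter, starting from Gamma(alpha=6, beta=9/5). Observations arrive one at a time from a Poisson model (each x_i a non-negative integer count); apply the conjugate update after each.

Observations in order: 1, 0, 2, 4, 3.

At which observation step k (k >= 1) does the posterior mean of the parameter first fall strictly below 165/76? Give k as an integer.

obs 1: x=1 → posterior Gamma(7, 14/5)
obs 2: x=0 → posterior Gamma(7, 19/5)
obs 3: x=2 → posterior Gamma(9, 24/5)
obs 4: x=4 → posterior Gamma(13, 29/5)
obs 5: x=3 → posterior Gamma(16, 34/5)

k = 2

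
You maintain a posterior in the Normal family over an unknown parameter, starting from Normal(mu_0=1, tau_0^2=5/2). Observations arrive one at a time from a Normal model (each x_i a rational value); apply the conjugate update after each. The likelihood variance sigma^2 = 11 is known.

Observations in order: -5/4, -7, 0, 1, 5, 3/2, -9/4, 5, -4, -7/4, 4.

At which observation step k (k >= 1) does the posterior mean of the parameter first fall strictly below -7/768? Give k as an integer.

k = 2

obs 1: x=-5/4 → posterior Normal(7/12, 55/27)
obs 2: x=-7 → posterior Normal(-77/128, 55/32)
obs 3: x=0 → posterior Normal(-77/148, 55/37)
obs 4: x=1 → posterior Normal(-19/56, 55/42)
obs 5: x=5 → posterior Normal(43/188, 55/47)
obs 6: x=3/2 → posterior Normal(73/208, 55/52)
obs 7: x=-9/4 → posterior Normal(7/57, 55/57)
obs 8: x=5 → posterior Normal(16/31, 55/62)
obs 9: x=-4 → posterior Normal(12/67, 55/67)
obs 10: x=-7/4 → posterior Normal(13/288, 55/72)
obs 11: x=4 → posterior Normal(93/308, 5/7)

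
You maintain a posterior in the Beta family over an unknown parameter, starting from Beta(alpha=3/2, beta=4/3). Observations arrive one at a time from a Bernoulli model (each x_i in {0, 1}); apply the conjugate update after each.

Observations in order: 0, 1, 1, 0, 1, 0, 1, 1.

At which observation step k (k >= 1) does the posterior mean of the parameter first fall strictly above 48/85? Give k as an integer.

k = 3

obs 1: x=0 → posterior Beta(3/2, 7/3)
obs 2: x=1 → posterior Beta(5/2, 7/3)
obs 3: x=1 → posterior Beta(7/2, 7/3)
obs 4: x=0 → posterior Beta(7/2, 10/3)
obs 5: x=1 → posterior Beta(9/2, 10/3)
obs 6: x=0 → posterior Beta(9/2, 13/3)
obs 7: x=1 → posterior Beta(11/2, 13/3)
obs 8: x=1 → posterior Beta(13/2, 13/3)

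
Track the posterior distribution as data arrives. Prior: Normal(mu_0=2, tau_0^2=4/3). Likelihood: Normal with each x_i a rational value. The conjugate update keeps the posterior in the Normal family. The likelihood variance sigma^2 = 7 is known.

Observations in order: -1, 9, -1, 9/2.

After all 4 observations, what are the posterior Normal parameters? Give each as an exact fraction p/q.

obs 1: x=-1 → posterior Normal(38/25, 28/25)
obs 2: x=9 → posterior Normal(74/29, 28/29)
obs 3: x=-1 → posterior Normal(70/33, 28/33)
obs 4: x=9/2 → posterior Normal(88/37, 28/37)

mu_0=88/37, tau_0^2=28/37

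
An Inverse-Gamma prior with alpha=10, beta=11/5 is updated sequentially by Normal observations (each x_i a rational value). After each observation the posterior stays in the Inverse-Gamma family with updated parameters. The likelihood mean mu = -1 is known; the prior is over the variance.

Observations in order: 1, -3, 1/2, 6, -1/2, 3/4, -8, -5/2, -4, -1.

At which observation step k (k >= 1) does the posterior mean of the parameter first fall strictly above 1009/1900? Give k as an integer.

k = 2

obs 1: x=1 → posterior Inverse-Gamma(21/2, 21/5)
obs 2: x=-3 → posterior Inverse-Gamma(11, 31/5)
obs 3: x=1/2 → posterior Inverse-Gamma(23/2, 293/40)
obs 4: x=6 → posterior Inverse-Gamma(12, 1273/40)
obs 5: x=-1/2 → posterior Inverse-Gamma(25/2, 639/20)
obs 6: x=3/4 → posterior Inverse-Gamma(13, 5357/160)
obs 7: x=-8 → posterior Inverse-Gamma(27/2, 9277/160)
obs 8: x=-5/2 → posterior Inverse-Gamma(14, 9457/160)
obs 9: x=-4 → posterior Inverse-Gamma(29/2, 10177/160)
obs 10: x=-1 → posterior Inverse-Gamma(15, 10177/160)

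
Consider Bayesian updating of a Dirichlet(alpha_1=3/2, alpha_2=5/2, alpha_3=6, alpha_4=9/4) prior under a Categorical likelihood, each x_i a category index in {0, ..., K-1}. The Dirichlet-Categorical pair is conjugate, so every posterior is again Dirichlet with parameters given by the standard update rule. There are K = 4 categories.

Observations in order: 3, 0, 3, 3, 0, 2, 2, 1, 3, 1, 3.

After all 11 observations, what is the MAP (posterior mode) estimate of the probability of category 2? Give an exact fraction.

obs 1: x=3 → posterior Dirichlet(3/2, 5/2, 6, 13/4)
obs 2: x=0 → posterior Dirichlet(5/2, 5/2, 6, 13/4)
obs 3: x=3 → posterior Dirichlet(5/2, 5/2, 6, 17/4)
obs 4: x=3 → posterior Dirichlet(5/2, 5/2, 6, 21/4)
obs 5: x=0 → posterior Dirichlet(7/2, 5/2, 6, 21/4)
obs 6: x=2 → posterior Dirichlet(7/2, 5/2, 7, 21/4)
obs 7: x=2 → posterior Dirichlet(7/2, 5/2, 8, 21/4)
obs 8: x=1 → posterior Dirichlet(7/2, 7/2, 8, 21/4)
obs 9: x=3 → posterior Dirichlet(7/2, 7/2, 8, 25/4)
obs 10: x=1 → posterior Dirichlet(7/2, 9/2, 8, 25/4)
obs 11: x=3 → posterior Dirichlet(7/2, 9/2, 8, 29/4)

4/11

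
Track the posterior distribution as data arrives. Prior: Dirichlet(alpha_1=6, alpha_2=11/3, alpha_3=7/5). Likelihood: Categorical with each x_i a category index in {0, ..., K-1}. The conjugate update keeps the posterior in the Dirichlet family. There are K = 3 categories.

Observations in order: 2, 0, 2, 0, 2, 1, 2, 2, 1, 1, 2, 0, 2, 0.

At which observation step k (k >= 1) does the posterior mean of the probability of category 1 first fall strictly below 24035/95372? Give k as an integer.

k = 4

obs 1: x=2 → posterior Dirichlet(6, 11/3, 12/5)
obs 2: x=0 → posterior Dirichlet(7, 11/3, 12/5)
obs 3: x=2 → posterior Dirichlet(7, 11/3, 17/5)
obs 4: x=0 → posterior Dirichlet(8, 11/3, 17/5)
obs 5: x=2 → posterior Dirichlet(8, 11/3, 22/5)
obs 6: x=1 → posterior Dirichlet(8, 14/3, 22/5)
obs 7: x=2 → posterior Dirichlet(8, 14/3, 27/5)
obs 8: x=2 → posterior Dirichlet(8, 14/3, 32/5)
obs 9: x=1 → posterior Dirichlet(8, 17/3, 32/5)
obs 10: x=1 → posterior Dirichlet(8, 20/3, 32/5)
obs 11: x=2 → posterior Dirichlet(8, 20/3, 37/5)
obs 12: x=0 → posterior Dirichlet(9, 20/3, 37/5)
obs 13: x=2 → posterior Dirichlet(9, 20/3, 42/5)
obs 14: x=0 → posterior Dirichlet(10, 20/3, 42/5)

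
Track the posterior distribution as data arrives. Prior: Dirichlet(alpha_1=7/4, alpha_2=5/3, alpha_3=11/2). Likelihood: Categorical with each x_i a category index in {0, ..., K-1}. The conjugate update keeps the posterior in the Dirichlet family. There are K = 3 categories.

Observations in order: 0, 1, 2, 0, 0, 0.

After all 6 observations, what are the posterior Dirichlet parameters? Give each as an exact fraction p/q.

alpha_1=23/4, alpha_2=8/3, alpha_3=13/2

obs 1: x=0 → posterior Dirichlet(11/4, 5/3, 11/2)
obs 2: x=1 → posterior Dirichlet(11/4, 8/3, 11/2)
obs 3: x=2 → posterior Dirichlet(11/4, 8/3, 13/2)
obs 4: x=0 → posterior Dirichlet(15/4, 8/3, 13/2)
obs 5: x=0 → posterior Dirichlet(19/4, 8/3, 13/2)
obs 6: x=0 → posterior Dirichlet(23/4, 8/3, 13/2)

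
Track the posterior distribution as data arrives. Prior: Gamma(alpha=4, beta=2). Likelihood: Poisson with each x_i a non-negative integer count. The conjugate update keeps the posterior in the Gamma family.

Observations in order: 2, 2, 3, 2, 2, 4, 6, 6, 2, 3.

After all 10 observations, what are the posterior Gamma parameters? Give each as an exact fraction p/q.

obs 1: x=2 → posterior Gamma(6, 3)
obs 2: x=2 → posterior Gamma(8, 4)
obs 3: x=3 → posterior Gamma(11, 5)
obs 4: x=2 → posterior Gamma(13, 6)
obs 5: x=2 → posterior Gamma(15, 7)
obs 6: x=4 → posterior Gamma(19, 8)
obs 7: x=6 → posterior Gamma(25, 9)
obs 8: x=6 → posterior Gamma(31, 10)
obs 9: x=2 → posterior Gamma(33, 11)
obs 10: x=3 → posterior Gamma(36, 12)

alpha=36, beta=12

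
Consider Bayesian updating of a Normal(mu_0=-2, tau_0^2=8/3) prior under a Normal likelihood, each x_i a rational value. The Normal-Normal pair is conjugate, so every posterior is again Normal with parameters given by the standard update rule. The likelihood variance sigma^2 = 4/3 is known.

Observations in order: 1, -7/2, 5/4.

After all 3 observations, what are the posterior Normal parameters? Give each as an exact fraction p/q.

mu_0=-9/14, tau_0^2=8/21

obs 1: x=1 → posterior Normal(0, 8/9)
obs 2: x=-7/2 → posterior Normal(-7/5, 8/15)
obs 3: x=5/4 → posterior Normal(-9/14, 8/21)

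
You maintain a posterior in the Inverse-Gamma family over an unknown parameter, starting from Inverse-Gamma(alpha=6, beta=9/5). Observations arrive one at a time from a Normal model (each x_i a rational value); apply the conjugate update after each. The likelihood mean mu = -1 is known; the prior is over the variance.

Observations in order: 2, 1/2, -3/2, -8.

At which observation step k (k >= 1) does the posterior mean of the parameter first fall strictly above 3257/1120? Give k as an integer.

obs 1: x=2 → posterior Inverse-Gamma(13/2, 63/10)
obs 2: x=1/2 → posterior Inverse-Gamma(7, 297/40)
obs 3: x=-3/2 → posterior Inverse-Gamma(15/2, 151/20)
obs 4: x=-8 → posterior Inverse-Gamma(8, 641/20)

k = 4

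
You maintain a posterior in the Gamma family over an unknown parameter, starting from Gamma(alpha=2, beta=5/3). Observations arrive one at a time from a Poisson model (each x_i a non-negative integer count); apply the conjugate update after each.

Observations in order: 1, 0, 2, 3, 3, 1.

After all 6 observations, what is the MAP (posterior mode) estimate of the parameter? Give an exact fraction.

obs 1: x=1 → posterior Gamma(3, 8/3)
obs 2: x=0 → posterior Gamma(3, 11/3)
obs 3: x=2 → posterior Gamma(5, 14/3)
obs 4: x=3 → posterior Gamma(8, 17/3)
obs 5: x=3 → posterior Gamma(11, 20/3)
obs 6: x=1 → posterior Gamma(12, 23/3)

33/23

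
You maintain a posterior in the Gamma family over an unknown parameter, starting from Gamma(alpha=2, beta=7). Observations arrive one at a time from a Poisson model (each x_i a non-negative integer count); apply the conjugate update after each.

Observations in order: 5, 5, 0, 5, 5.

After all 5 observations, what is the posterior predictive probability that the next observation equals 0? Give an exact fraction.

obs 1: x=5 → posterior Gamma(7, 8)
obs 2: x=5 → posterior Gamma(12, 9)
obs 3: x=0 → posterior Gamma(12, 10)
obs 4: x=5 → posterior Gamma(17, 11)
obs 5: x=5 → posterior Gamma(22, 12)

552061438912436417593344/3211838877954855105157369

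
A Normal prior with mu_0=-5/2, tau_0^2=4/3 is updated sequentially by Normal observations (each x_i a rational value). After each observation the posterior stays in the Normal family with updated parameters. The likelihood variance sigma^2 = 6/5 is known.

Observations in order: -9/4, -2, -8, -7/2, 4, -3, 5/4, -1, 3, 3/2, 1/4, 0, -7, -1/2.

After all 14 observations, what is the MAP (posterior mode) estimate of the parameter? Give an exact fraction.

obs 1: x=-9/4 → posterior Normal(-45/19, 12/19)
obs 2: x=-2 → posterior Normal(-65/29, 12/29)
obs 3: x=-8 → posterior Normal(-145/39, 4/13)
obs 4: x=-7/2 → posterior Normal(-180/49, 12/49)
obs 5: x=4 → posterior Normal(-140/59, 12/59)
obs 6: x=-3 → posterior Normal(-170/69, 4/23)
obs 7: x=5/4 → posterior Normal(-315/158, 12/79)
obs 8: x=-1 → posterior Normal(-335/178, 12/89)
obs 9: x=3 → posterior Normal(-25/18, 4/33)
obs 10: x=3/2 → posterior Normal(-245/218, 12/109)
obs 11: x=1/4 → posterior Normal(-120/119, 12/119)
obs 12: x=0 → posterior Normal(-40/43, 4/43)
obs 13: x=-7 → posterior Normal(-190/139, 12/139)
obs 14: x=-1/2 → posterior Normal(-195/149, 12/149)

-195/149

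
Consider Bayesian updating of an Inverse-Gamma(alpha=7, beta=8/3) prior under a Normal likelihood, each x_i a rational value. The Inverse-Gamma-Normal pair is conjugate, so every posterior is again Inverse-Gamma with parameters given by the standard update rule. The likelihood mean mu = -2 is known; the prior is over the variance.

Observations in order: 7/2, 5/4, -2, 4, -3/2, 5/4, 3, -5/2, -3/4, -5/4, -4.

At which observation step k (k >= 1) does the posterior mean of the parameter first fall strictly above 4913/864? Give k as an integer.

k = 7

obs 1: x=7/2 → posterior Inverse-Gamma(15/2, 427/24)
obs 2: x=5/4 → posterior Inverse-Gamma(8, 2215/96)
obs 3: x=-2 → posterior Inverse-Gamma(17/2, 2215/96)
obs 4: x=4 → posterior Inverse-Gamma(9, 3943/96)
obs 5: x=-3/2 → posterior Inverse-Gamma(19/2, 3955/96)
obs 6: x=5/4 → posterior Inverse-Gamma(10, 2231/48)
obs 7: x=3 → posterior Inverse-Gamma(21/2, 2831/48)
obs 8: x=-5/2 → posterior Inverse-Gamma(11, 2837/48)
obs 9: x=-3/4 → posterior Inverse-Gamma(23/2, 5749/96)
obs 10: x=-5/4 → posterior Inverse-Gamma(12, 361/6)
obs 11: x=-4 → posterior Inverse-Gamma(25/2, 373/6)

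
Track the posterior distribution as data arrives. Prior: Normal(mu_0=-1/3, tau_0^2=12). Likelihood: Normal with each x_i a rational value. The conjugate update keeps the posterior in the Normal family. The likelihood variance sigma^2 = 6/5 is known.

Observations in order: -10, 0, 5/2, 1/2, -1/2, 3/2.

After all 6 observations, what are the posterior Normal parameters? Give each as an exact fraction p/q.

mu_0=-181/183, tau_0^2=12/61

obs 1: x=-10 → posterior Normal(-301/33, 12/11)
obs 2: x=0 → posterior Normal(-43/9, 4/7)
obs 3: x=5/2 → posterior Normal(-226/93, 12/31)
obs 4: x=1/2 → posterior Normal(-211/123, 12/41)
obs 5: x=-1/2 → posterior Normal(-226/153, 4/17)
obs 6: x=3/2 → posterior Normal(-181/183, 12/61)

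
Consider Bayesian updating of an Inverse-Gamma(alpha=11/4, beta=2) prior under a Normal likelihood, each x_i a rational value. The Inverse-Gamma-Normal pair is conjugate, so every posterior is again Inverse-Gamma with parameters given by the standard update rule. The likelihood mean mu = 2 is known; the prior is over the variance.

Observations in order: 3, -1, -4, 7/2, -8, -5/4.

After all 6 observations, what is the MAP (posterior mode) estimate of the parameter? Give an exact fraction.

obs 1: x=3 → posterior Inverse-Gamma(13/4, 5/2)
obs 2: x=-1 → posterior Inverse-Gamma(15/4, 7)
obs 3: x=-4 → posterior Inverse-Gamma(17/4, 25)
obs 4: x=7/2 → posterior Inverse-Gamma(19/4, 209/8)
obs 5: x=-8 → posterior Inverse-Gamma(21/4, 609/8)
obs 6: x=-5/4 → posterior Inverse-Gamma(23/4, 2605/32)

2605/216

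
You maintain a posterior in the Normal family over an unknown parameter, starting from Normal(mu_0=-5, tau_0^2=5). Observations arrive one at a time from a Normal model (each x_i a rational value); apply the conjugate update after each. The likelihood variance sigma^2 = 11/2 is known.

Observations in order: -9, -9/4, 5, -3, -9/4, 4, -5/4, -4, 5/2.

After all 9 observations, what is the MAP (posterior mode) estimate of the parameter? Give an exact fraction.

-315/202

obs 1: x=-9 → posterior Normal(-145/21, 55/21)
obs 2: x=-9/4 → posterior Normal(-335/62, 55/31)
obs 3: x=5 → posterior Normal(-235/82, 55/41)
obs 4: x=-3 → posterior Normal(-295/102, 55/51)
obs 5: x=-9/4 → posterior Normal(-170/61, 55/61)
obs 6: x=4 → posterior Normal(-130/71, 55/71)
obs 7: x=-5/4 → posterior Normal(-95/54, 55/81)
obs 8: x=-4 → posterior Normal(-365/182, 55/91)
obs 9: x=5/2 → posterior Normal(-315/202, 55/101)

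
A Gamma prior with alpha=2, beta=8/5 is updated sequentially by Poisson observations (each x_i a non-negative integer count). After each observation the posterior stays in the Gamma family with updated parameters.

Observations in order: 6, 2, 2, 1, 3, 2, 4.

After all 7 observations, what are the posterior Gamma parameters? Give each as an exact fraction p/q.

obs 1: x=6 → posterior Gamma(8, 13/5)
obs 2: x=2 → posterior Gamma(10, 18/5)
obs 3: x=2 → posterior Gamma(12, 23/5)
obs 4: x=1 → posterior Gamma(13, 28/5)
obs 5: x=3 → posterior Gamma(16, 33/5)
obs 6: x=2 → posterior Gamma(18, 38/5)
obs 7: x=4 → posterior Gamma(22, 43/5)

alpha=22, beta=43/5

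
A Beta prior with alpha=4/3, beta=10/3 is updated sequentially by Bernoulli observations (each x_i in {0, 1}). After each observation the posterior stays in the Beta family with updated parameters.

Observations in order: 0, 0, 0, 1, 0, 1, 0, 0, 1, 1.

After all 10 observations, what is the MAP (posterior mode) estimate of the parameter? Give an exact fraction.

obs 1: x=0 → posterior Beta(4/3, 13/3)
obs 2: x=0 → posterior Beta(4/3, 16/3)
obs 3: x=0 → posterior Beta(4/3, 19/3)
obs 4: x=1 → posterior Beta(7/3, 19/3)
obs 5: x=0 → posterior Beta(7/3, 22/3)
obs 6: x=1 → posterior Beta(10/3, 22/3)
obs 7: x=0 → posterior Beta(10/3, 25/3)
obs 8: x=0 → posterior Beta(10/3, 28/3)
obs 9: x=1 → posterior Beta(13/3, 28/3)
obs 10: x=1 → posterior Beta(16/3, 28/3)

13/38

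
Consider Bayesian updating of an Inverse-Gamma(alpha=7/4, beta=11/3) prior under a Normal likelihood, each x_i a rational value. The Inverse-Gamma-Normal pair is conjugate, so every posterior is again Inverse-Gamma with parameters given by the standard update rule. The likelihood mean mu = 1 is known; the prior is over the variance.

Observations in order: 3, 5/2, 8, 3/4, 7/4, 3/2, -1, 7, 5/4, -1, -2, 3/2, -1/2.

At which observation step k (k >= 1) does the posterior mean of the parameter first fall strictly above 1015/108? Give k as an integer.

k = 3

obs 1: x=3 → posterior Inverse-Gamma(9/4, 17/3)
obs 2: x=5/2 → posterior Inverse-Gamma(11/4, 163/24)
obs 3: x=8 → posterior Inverse-Gamma(13/4, 751/24)
obs 4: x=3/4 → posterior Inverse-Gamma(15/4, 3007/96)
obs 5: x=7/4 → posterior Inverse-Gamma(17/4, 1517/48)
obs 6: x=3/2 → posterior Inverse-Gamma(19/4, 1523/48)
obs 7: x=-1 → posterior Inverse-Gamma(21/4, 1619/48)
obs 8: x=7 → posterior Inverse-Gamma(23/4, 2483/48)
obs 9: x=5/4 → posterior Inverse-Gamma(25/4, 4969/96)
obs 10: x=-1 → posterior Inverse-Gamma(27/4, 5161/96)
obs 11: x=-2 → posterior Inverse-Gamma(29/4, 5593/96)
obs 12: x=3/2 → posterior Inverse-Gamma(31/4, 5605/96)
obs 13: x=-1/2 → posterior Inverse-Gamma(33/4, 5713/96)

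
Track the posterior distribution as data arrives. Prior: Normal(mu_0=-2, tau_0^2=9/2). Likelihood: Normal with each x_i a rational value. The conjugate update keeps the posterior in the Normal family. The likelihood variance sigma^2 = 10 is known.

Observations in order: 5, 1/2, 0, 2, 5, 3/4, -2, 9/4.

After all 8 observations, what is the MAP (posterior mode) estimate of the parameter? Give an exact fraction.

163/184

obs 1: x=5 → posterior Normal(5/29, 90/29)
obs 2: x=1/2 → posterior Normal(1/4, 45/19)
obs 3: x=0 → posterior Normal(19/94, 90/47)
obs 4: x=2 → posterior Normal(55/112, 45/28)
obs 5: x=5 → posterior Normal(29/26, 18/13)
obs 6: x=3/4 → posterior Normal(317/296, 45/37)
obs 7: x=-2 → posterior Normal(245/332, 90/83)
obs 8: x=9/4 → posterior Normal(163/184, 45/46)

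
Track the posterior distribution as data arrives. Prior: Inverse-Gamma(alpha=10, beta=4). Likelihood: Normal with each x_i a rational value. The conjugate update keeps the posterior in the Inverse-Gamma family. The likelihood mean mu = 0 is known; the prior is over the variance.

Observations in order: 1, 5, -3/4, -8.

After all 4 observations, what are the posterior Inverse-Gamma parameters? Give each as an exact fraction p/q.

obs 1: x=1 → posterior Inverse-Gamma(21/2, 9/2)
obs 2: x=5 → posterior Inverse-Gamma(11, 17)
obs 3: x=-3/4 → posterior Inverse-Gamma(23/2, 553/32)
obs 4: x=-8 → posterior Inverse-Gamma(12, 1577/32)

alpha=12, beta=1577/32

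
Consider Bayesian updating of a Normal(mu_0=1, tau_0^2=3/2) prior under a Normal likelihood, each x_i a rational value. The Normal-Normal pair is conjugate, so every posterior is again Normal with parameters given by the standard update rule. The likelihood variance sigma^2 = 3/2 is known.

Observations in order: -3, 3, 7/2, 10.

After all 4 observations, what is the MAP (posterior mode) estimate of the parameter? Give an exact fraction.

29/10

obs 1: x=-3 → posterior Normal(-1, 3/4)
obs 2: x=3 → posterior Normal(1/3, 1/2)
obs 3: x=7/2 → posterior Normal(9/8, 3/8)
obs 4: x=10 → posterior Normal(29/10, 3/10)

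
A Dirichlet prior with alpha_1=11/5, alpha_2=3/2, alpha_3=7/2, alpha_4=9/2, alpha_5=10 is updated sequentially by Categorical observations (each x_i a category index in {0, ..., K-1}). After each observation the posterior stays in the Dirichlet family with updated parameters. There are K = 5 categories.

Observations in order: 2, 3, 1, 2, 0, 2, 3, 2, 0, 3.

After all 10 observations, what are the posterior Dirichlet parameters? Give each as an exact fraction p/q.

alpha_1=21/5, alpha_2=5/2, alpha_3=15/2, alpha_4=15/2, alpha_5=10

obs 1: x=2 → posterior Dirichlet(11/5, 3/2, 9/2, 9/2, 10)
obs 2: x=3 → posterior Dirichlet(11/5, 3/2, 9/2, 11/2, 10)
obs 3: x=1 → posterior Dirichlet(11/5, 5/2, 9/2, 11/2, 10)
obs 4: x=2 → posterior Dirichlet(11/5, 5/2, 11/2, 11/2, 10)
obs 5: x=0 → posterior Dirichlet(16/5, 5/2, 11/2, 11/2, 10)
obs 6: x=2 → posterior Dirichlet(16/5, 5/2, 13/2, 11/2, 10)
obs 7: x=3 → posterior Dirichlet(16/5, 5/2, 13/2, 13/2, 10)
obs 8: x=2 → posterior Dirichlet(16/5, 5/2, 15/2, 13/2, 10)
obs 9: x=0 → posterior Dirichlet(21/5, 5/2, 15/2, 13/2, 10)
obs 10: x=3 → posterior Dirichlet(21/5, 5/2, 15/2, 15/2, 10)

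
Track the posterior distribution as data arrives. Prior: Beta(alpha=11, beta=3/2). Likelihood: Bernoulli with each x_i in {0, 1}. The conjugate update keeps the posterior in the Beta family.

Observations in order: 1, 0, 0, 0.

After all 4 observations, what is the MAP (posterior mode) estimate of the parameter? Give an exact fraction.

22/29

obs 1: x=1 → posterior Beta(12, 3/2)
obs 2: x=0 → posterior Beta(12, 5/2)
obs 3: x=0 → posterior Beta(12, 7/2)
obs 4: x=0 → posterior Beta(12, 9/2)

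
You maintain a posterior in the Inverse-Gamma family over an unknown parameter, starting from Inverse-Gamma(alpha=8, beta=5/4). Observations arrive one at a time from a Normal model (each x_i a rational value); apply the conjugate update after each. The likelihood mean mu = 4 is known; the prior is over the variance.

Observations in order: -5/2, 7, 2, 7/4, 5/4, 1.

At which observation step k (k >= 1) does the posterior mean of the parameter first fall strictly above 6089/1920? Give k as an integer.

k = 2

obs 1: x=-5/2 → posterior Inverse-Gamma(17/2, 179/8)
obs 2: x=7 → posterior Inverse-Gamma(9, 215/8)
obs 3: x=2 → posterior Inverse-Gamma(19/2, 231/8)
obs 4: x=7/4 → posterior Inverse-Gamma(10, 1005/32)
obs 5: x=5/4 → posterior Inverse-Gamma(21/2, 563/16)
obs 6: x=1 → posterior Inverse-Gamma(11, 635/16)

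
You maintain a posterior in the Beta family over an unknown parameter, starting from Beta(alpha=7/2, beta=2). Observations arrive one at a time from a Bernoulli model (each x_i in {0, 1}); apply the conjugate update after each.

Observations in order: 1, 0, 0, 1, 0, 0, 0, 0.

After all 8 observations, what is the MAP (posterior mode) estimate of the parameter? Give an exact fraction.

obs 1: x=1 → posterior Beta(9/2, 2)
obs 2: x=0 → posterior Beta(9/2, 3)
obs 3: x=0 → posterior Beta(9/2, 4)
obs 4: x=1 → posterior Beta(11/2, 4)
obs 5: x=0 → posterior Beta(11/2, 5)
obs 6: x=0 → posterior Beta(11/2, 6)
obs 7: x=0 → posterior Beta(11/2, 7)
obs 8: x=0 → posterior Beta(11/2, 8)

9/23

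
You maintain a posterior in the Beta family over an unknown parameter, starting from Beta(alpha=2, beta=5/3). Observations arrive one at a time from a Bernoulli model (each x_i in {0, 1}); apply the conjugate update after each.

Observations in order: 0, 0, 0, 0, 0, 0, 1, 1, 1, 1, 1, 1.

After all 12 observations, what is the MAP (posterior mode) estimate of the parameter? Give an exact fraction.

obs 1: x=0 → posterior Beta(2, 8/3)
obs 2: x=0 → posterior Beta(2, 11/3)
obs 3: x=0 → posterior Beta(2, 14/3)
obs 4: x=0 → posterior Beta(2, 17/3)
obs 5: x=0 → posterior Beta(2, 20/3)
obs 6: x=0 → posterior Beta(2, 23/3)
obs 7: x=1 → posterior Beta(3, 23/3)
obs 8: x=1 → posterior Beta(4, 23/3)
obs 9: x=1 → posterior Beta(5, 23/3)
obs 10: x=1 → posterior Beta(6, 23/3)
obs 11: x=1 → posterior Beta(7, 23/3)
obs 12: x=1 → posterior Beta(8, 23/3)

21/41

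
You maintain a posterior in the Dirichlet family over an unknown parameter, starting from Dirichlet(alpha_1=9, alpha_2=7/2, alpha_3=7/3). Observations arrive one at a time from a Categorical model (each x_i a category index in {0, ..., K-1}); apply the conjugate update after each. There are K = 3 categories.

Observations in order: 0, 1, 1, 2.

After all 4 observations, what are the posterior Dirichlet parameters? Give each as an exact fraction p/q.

alpha_1=10, alpha_2=11/2, alpha_3=10/3

obs 1: x=0 → posterior Dirichlet(10, 7/2, 7/3)
obs 2: x=1 → posterior Dirichlet(10, 9/2, 7/3)
obs 3: x=1 → posterior Dirichlet(10, 11/2, 7/3)
obs 4: x=2 → posterior Dirichlet(10, 11/2, 10/3)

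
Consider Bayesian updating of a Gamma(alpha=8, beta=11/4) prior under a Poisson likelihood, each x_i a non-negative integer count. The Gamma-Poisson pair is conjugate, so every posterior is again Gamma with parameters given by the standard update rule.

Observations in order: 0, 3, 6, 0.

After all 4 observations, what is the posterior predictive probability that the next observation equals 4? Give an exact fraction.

obs 1: x=0 → posterior Gamma(8, 15/4)
obs 2: x=3 → posterior Gamma(11, 19/4)
obs 3: x=6 → posterior Gamma(17, 23/4)
obs 4: x=0 → posterior Gamma(17, 27/4)

2671269696281875808710545719040/20825506393391550743120420649631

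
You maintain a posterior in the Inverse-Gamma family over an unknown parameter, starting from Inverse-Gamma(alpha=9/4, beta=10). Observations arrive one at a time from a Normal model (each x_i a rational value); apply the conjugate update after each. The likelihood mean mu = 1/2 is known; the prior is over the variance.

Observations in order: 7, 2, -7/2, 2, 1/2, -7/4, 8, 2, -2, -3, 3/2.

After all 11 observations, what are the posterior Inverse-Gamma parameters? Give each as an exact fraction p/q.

obs 1: x=7 → posterior Inverse-Gamma(11/4, 249/8)
obs 2: x=2 → posterior Inverse-Gamma(13/4, 129/4)
obs 3: x=-7/2 → posterior Inverse-Gamma(15/4, 161/4)
obs 4: x=2 → posterior Inverse-Gamma(17/4, 331/8)
obs 5: x=1/2 → posterior Inverse-Gamma(19/4, 331/8)
obs 6: x=-7/4 → posterior Inverse-Gamma(21/4, 1405/32)
obs 7: x=8 → posterior Inverse-Gamma(23/4, 2305/32)
obs 8: x=2 → posterior Inverse-Gamma(25/4, 2341/32)
obs 9: x=-2 → posterior Inverse-Gamma(27/4, 2441/32)
obs 10: x=-3 → posterior Inverse-Gamma(29/4, 2637/32)
obs 11: x=3/2 → posterior Inverse-Gamma(31/4, 2653/32)

alpha=31/4, beta=2653/32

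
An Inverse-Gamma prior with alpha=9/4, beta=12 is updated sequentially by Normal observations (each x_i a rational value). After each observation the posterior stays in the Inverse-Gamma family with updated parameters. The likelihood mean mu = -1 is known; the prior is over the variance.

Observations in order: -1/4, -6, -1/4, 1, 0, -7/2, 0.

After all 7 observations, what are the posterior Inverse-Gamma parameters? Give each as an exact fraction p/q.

alpha=23/4, beta=499/16

obs 1: x=-1/4 → posterior Inverse-Gamma(11/4, 393/32)
obs 2: x=-6 → posterior Inverse-Gamma(13/4, 793/32)
obs 3: x=-1/4 → posterior Inverse-Gamma(15/4, 401/16)
obs 4: x=1 → posterior Inverse-Gamma(17/4, 433/16)
obs 5: x=0 → posterior Inverse-Gamma(19/4, 441/16)
obs 6: x=-7/2 → posterior Inverse-Gamma(21/4, 491/16)
obs 7: x=0 → posterior Inverse-Gamma(23/4, 499/16)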